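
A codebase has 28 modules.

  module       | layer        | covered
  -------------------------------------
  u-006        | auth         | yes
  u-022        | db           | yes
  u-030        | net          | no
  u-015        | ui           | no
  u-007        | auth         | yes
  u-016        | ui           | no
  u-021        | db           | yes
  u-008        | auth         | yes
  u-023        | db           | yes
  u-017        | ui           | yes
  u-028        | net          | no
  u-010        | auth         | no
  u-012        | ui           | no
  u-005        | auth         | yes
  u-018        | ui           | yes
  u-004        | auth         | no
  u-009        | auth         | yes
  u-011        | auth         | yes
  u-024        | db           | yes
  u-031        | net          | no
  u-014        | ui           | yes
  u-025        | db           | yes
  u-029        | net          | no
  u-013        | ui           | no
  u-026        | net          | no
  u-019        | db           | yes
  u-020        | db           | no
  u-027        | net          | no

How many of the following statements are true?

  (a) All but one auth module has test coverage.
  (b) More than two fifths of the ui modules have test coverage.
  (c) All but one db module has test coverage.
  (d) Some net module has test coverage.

(a) auth: |A| = 8, |A ∩ B| = 6; needs |A ∖ B| = 1 — false.
(b) ui: |A| = 7, |A ∩ B| = 3; needs |A ∩ B| / |A| > 2/5 — true.
(c) db: |A| = 7, |A ∩ B| = 6; needs |A ∖ B| = 1 — true.
(d) net: |A| = 6, |A ∩ B| = 0; needs A ∩ B ≠ ∅ (|A ∩ B| ≥ 1) — false.

2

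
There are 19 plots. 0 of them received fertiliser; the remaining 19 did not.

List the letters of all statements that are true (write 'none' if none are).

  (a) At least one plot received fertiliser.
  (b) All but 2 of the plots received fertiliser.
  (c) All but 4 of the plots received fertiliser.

none

|A| = 19, |A ∩ B| = 0, |A ∖ B| = 19.
(a) A ∩ B ≠ ∅ (|A ∩ B| ≥ 1): fails.
(b) |A ∖ B| = 2: fails.
(c) |A ∖ B| = 4: fails.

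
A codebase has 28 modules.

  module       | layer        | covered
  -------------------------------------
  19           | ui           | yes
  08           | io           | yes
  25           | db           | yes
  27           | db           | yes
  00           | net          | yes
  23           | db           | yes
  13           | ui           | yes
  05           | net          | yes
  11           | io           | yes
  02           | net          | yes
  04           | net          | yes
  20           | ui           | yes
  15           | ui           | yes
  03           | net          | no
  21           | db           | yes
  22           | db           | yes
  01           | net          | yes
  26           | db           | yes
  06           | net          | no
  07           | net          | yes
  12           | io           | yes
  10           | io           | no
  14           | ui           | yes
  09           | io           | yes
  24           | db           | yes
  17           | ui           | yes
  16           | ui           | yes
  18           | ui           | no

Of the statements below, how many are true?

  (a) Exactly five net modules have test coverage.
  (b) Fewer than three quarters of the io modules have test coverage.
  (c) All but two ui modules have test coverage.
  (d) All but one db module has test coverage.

(a) net: |A| = 8, |A ∩ B| = 6; needs |A ∩ B| = 5 — false.
(b) io: |A| = 5, |A ∩ B| = 4; needs |A ∩ B| / |A| < 3/4 — false.
(c) ui: |A| = 8, |A ∩ B| = 7; needs |A ∖ B| = 2 — false.
(d) db: |A| = 7, |A ∩ B| = 7; needs |A ∖ B| = 1 — false.

0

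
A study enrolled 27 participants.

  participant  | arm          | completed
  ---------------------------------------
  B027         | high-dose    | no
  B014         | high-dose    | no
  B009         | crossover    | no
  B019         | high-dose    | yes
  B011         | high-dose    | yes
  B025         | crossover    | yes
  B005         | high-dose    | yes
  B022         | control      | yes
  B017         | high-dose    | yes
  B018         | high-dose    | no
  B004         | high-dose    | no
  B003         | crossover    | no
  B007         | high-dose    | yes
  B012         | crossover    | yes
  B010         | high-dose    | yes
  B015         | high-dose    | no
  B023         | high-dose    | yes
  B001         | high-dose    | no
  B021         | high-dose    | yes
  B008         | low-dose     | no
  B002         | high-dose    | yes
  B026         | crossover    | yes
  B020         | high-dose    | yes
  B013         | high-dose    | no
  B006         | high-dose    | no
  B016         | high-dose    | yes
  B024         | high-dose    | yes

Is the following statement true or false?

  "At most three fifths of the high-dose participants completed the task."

The determiner here denotes the relation: |A ∩ B| / |A| ≤ 3/5.
|A| = 20, |A ∩ B| = 12, |A ∖ B| = 8.
|A ∩ B|/|A| = 12/20, so the statement is true.

True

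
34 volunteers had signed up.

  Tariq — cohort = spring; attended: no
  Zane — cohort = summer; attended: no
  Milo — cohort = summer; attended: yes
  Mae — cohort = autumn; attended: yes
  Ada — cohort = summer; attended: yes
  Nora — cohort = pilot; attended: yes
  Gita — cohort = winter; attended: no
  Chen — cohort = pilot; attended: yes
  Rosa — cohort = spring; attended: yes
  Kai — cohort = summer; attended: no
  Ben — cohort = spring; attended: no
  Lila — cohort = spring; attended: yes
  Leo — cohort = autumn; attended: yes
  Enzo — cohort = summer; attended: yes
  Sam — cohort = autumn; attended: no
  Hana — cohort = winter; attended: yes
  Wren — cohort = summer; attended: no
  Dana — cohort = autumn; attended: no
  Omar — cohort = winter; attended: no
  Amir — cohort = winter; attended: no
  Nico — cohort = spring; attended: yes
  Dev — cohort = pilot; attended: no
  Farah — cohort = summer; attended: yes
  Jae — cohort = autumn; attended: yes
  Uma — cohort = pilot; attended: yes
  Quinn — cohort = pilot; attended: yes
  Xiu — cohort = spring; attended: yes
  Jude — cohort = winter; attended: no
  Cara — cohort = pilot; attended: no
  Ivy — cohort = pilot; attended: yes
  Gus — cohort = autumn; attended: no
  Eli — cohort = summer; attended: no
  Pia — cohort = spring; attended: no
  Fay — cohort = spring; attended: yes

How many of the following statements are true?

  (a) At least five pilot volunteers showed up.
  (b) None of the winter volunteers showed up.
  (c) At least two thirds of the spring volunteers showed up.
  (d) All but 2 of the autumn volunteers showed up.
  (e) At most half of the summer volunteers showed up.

(a) pilot: |A| = 7, |A ∩ B| = 5; needs |A ∩ B| ≥ 5 — true.
(b) winter: |A| = 5, |A ∩ B| = 1; needs A ∩ B = ∅ (|A ∩ B| = 0) — false.
(c) spring: |A| = 8, |A ∩ B| = 5; needs |A ∩ B| / |A| ≥ 2/3 — false.
(d) autumn: |A| = 6, |A ∩ B| = 3; needs |A ∖ B| = 2 — false.
(e) summer: |A| = 8, |A ∩ B| = 4; needs |A ∩ B| ≤ |A ∖ B| — true.

2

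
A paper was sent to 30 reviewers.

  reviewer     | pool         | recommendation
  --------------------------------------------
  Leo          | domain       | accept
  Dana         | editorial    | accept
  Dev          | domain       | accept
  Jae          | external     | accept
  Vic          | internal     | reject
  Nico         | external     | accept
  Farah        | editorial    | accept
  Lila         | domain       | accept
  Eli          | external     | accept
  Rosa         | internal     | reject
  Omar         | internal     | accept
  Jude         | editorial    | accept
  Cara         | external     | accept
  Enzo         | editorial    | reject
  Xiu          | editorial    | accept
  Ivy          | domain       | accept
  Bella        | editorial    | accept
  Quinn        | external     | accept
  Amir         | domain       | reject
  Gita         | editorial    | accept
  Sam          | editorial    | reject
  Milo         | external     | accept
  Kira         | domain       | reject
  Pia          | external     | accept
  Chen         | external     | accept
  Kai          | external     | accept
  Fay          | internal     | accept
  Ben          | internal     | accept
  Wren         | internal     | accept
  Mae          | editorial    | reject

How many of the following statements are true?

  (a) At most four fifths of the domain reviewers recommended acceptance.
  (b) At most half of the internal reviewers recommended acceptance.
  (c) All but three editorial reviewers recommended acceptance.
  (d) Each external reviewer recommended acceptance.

3

(a) domain: |A| = 6, |A ∩ B| = 4; needs |A ∩ B| / |A| ≤ 4/5 — true.
(b) internal: |A| = 6, |A ∩ B| = 4; needs |A ∩ B| ≤ |A ∖ B| — false.
(c) editorial: |A| = 9, |A ∩ B| = 6; needs |A ∖ B| = 3 — true.
(d) external: |A| = 9, |A ∩ B| = 9; needs A ⊆ B, i.e. every element of A is in B (|A ∖ B| = 0) — true.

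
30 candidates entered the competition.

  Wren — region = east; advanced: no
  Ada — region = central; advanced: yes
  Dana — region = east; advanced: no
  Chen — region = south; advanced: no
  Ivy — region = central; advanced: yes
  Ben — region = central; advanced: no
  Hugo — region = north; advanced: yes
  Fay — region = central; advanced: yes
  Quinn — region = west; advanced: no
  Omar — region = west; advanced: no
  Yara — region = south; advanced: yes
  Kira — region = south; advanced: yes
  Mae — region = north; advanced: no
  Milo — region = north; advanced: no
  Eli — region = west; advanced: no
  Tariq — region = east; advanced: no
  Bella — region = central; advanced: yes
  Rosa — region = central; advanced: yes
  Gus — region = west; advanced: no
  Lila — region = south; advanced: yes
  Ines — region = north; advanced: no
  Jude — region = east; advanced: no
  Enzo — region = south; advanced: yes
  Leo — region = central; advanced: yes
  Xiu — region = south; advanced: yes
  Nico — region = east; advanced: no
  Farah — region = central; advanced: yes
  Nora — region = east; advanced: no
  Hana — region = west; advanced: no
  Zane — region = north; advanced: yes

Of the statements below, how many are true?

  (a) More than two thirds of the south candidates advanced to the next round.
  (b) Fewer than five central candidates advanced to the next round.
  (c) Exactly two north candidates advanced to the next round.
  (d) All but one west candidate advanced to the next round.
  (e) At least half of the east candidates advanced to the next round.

(a) south: |A| = 6, |A ∩ B| = 5; needs |A ∩ B| / |A| > 2/3 — true.
(b) central: |A| = 8, |A ∩ B| = 7; needs |A ∩ B| < 5 — false.
(c) north: |A| = 5, |A ∩ B| = 2; needs |A ∩ B| = 2 — true.
(d) west: |A| = 5, |A ∩ B| = 0; needs |A ∖ B| = 1 — false.
(e) east: |A| = 6, |A ∩ B| = 0; needs |A ∩ B| ≥ |A ∖ B| — false.

2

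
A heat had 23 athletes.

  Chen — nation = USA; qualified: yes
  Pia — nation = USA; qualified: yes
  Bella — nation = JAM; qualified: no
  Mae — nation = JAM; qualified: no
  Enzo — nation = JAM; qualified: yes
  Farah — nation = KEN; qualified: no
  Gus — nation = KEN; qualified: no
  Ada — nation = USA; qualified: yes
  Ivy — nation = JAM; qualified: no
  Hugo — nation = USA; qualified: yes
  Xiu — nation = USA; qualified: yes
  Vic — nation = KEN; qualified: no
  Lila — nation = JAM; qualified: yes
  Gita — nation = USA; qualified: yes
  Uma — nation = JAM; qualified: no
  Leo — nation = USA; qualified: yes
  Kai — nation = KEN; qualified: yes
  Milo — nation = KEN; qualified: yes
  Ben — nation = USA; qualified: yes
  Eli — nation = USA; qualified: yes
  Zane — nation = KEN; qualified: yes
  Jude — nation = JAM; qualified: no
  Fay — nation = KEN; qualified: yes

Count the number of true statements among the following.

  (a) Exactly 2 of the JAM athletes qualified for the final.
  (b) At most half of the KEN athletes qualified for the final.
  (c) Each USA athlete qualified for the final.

2

(a) JAM: |A| = 7, |A ∩ B| = 2; needs |A ∩ B| = 2 — true.
(b) KEN: |A| = 7, |A ∩ B| = 4; needs |A ∩ B| ≤ |A ∖ B| — false.
(c) USA: |A| = 9, |A ∩ B| = 9; needs A ⊆ B, i.e. every element of A is in B (|A ∖ B| = 0) — true.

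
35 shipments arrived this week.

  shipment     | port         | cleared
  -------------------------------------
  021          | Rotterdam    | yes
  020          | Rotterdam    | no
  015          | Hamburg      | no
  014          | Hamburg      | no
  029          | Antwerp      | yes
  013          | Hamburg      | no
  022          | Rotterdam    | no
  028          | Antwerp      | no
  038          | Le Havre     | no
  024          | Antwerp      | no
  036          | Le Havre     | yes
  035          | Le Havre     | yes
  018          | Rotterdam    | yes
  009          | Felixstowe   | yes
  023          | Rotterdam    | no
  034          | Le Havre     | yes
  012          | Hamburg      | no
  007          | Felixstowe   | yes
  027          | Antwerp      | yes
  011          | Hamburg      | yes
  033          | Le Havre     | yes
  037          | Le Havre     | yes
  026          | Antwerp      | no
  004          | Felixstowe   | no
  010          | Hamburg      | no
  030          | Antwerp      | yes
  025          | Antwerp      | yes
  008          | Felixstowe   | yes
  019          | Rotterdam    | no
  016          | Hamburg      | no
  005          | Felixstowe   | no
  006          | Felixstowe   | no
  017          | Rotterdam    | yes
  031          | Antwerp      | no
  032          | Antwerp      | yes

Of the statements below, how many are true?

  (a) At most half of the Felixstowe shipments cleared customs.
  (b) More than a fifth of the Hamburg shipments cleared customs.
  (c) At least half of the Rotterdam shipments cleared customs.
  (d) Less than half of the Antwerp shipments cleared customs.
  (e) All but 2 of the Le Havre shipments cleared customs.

(a) Felixstowe: |A| = 6, |A ∩ B| = 3; needs |A ∩ B| ≤ |A ∖ B| — true.
(b) Hamburg: |A| = 7, |A ∩ B| = 1; needs |A ∩ B| / |A| > 1/5 — false.
(c) Rotterdam: |A| = 7, |A ∩ B| = 3; needs |A ∩ B| ≥ |A ∖ B| — false.
(d) Antwerp: |A| = 9, |A ∩ B| = 5; needs |A ∩ B| < |A ∖ B| — false.
(e) Le Havre: |A| = 6, |A ∩ B| = 5; needs |A ∖ B| = 2 — false.

1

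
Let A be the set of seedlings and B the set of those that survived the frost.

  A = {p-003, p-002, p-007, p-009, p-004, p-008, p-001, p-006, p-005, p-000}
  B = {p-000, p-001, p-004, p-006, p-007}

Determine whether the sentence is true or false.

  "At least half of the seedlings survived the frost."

True

Truth condition: |A ∩ B| ≥ |A ∖ B|.
A (the restrictor) = {p-003, p-002, p-007, p-009, p-004, p-008, p-001, p-006, p-005, p-000}, |A| = 10.
A ∩ B = {p-007, p-004, p-001, p-006, p-000}, so |A ∩ B| = 5.
A ∖ B = {p-003, p-002, p-009, p-008, p-005}, so |A ∖ B| = 5.
5 = 5, so the statement is true.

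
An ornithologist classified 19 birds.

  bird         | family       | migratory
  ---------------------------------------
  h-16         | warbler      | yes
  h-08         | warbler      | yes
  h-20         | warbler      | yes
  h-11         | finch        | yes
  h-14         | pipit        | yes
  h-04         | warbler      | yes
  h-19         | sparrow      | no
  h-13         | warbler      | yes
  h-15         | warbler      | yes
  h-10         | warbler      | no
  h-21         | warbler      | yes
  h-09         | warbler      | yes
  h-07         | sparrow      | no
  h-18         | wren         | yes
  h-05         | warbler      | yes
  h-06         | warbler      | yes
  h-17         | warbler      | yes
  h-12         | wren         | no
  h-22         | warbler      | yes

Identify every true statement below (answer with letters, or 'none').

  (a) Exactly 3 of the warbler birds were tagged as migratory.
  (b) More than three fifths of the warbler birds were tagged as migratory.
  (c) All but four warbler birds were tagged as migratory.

(b)

|A| = 13, |A ∩ B| = 12, |A ∖ B| = 1.
(a) |A ∩ B| = 3: fails.
(b) |A ∩ B| / |A| > 3/5: holds.
(c) |A ∖ B| = 4: fails.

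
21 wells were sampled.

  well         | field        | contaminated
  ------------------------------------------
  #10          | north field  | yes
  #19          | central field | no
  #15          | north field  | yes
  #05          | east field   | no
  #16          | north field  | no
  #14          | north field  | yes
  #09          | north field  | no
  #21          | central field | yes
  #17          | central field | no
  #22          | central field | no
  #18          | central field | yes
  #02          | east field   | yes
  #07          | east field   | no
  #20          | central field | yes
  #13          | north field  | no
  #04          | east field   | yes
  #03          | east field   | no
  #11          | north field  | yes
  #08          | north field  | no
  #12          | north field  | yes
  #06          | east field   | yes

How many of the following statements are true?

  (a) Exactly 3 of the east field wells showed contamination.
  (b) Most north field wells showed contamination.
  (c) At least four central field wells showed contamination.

2

(a) east field: |A| = 6, |A ∩ B| = 3; needs |A ∩ B| = 3 — true.
(b) north field: |A| = 9, |A ∩ B| = 5; needs |A ∩ B| > |A ∖ B| — true.
(c) central field: |A| = 6, |A ∩ B| = 3; needs |A ∩ B| ≥ 4 — false.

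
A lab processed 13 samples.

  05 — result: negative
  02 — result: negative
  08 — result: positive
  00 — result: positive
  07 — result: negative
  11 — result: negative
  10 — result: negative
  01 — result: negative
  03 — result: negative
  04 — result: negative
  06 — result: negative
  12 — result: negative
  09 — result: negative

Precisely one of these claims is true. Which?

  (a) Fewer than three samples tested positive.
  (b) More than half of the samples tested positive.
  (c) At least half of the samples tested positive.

|A| = 13, |A ∩ B| = 2, |A ∖ B| = 11.
(a) requires |A ∩ B| < 3: true.
(b) requires |A ∩ B| > |A ∖ B|: false.
(c) requires |A ∩ B| ≥ |A ∖ B|: false.

(a)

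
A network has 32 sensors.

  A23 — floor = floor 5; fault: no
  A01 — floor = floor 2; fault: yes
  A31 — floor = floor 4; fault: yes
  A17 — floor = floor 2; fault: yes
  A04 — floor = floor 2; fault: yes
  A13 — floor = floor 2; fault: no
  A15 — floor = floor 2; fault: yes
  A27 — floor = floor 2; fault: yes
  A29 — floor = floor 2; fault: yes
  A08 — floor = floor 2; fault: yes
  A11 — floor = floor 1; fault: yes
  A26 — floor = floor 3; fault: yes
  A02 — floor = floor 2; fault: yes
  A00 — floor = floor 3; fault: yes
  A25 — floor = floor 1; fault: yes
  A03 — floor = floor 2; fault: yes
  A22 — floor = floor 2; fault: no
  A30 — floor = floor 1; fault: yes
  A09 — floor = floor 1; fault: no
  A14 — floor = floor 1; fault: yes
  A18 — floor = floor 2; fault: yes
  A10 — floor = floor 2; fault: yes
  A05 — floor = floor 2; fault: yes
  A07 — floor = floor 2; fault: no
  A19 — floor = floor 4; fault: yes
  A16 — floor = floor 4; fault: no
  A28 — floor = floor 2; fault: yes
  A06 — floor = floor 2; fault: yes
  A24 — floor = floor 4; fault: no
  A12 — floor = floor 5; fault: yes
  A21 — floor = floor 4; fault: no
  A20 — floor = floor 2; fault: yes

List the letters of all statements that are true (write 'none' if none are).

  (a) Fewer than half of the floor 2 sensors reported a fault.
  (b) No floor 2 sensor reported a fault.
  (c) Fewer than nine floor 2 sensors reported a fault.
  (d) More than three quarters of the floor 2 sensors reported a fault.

(d)

|A| = 18, |A ∩ B| = 15, |A ∖ B| = 3.
(a) |A ∩ B| < |A ∖ B|: fails.
(b) A ∩ B = ∅ (|A ∩ B| = 0): fails.
(c) |A ∩ B| < 9: fails.
(d) |A ∩ B| / |A| > 3/4: holds.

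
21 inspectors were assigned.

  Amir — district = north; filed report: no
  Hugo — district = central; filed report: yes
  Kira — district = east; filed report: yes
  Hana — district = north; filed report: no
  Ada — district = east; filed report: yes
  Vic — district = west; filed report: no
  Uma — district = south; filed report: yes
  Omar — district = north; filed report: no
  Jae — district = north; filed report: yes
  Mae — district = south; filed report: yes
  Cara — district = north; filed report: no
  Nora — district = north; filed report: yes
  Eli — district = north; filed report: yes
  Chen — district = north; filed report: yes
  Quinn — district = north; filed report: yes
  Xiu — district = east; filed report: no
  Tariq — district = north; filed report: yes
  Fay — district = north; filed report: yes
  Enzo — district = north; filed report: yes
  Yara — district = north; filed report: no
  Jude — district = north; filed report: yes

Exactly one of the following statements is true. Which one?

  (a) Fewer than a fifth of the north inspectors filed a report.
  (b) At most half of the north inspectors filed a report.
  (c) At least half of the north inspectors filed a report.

(c)

|A| = 14, |A ∩ B| = 9, |A ∖ B| = 5.
(a) requires |A ∩ B| / |A| < 1/5: false.
(b) requires |A ∩ B| ≤ |A ∖ B|: false.
(c) requires |A ∩ B| ≥ |A ∖ B|: true.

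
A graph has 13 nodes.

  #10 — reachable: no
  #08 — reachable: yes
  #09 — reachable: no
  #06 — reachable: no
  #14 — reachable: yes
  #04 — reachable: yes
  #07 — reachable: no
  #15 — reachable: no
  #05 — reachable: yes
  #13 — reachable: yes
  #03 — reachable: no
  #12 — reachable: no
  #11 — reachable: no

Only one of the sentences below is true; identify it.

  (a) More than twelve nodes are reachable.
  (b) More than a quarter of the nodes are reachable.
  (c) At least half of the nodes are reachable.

(b)

|A| = 13, |A ∩ B| = 5, |A ∖ B| = 8.
(a) requires |A ∩ B| > 12: false.
(b) requires |A ∩ B| / |A| > 1/4: true.
(c) requires |A ∩ B| ≥ |A ∖ B|: false.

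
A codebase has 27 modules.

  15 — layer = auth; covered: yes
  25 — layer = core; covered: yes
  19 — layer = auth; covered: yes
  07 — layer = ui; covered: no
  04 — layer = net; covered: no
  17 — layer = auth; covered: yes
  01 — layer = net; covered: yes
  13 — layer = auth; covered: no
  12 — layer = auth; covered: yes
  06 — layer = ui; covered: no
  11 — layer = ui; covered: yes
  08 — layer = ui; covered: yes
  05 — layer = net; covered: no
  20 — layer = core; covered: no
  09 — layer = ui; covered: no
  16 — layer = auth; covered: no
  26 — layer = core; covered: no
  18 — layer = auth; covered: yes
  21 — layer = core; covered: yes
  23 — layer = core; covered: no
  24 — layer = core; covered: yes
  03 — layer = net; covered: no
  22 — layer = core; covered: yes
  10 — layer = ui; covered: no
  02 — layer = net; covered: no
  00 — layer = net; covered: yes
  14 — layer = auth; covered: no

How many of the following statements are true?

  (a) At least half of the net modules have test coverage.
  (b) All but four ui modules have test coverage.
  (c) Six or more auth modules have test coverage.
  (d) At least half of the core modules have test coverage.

2

(a) net: |A| = 6, |A ∩ B| = 2; needs |A ∩ B| ≥ |A ∖ B| — false.
(b) ui: |A| = 6, |A ∩ B| = 2; needs |A ∖ B| = 4 — true.
(c) auth: |A| = 8, |A ∩ B| = 5; needs |A ∩ B| ≥ 6 — false.
(d) core: |A| = 7, |A ∩ B| = 4; needs |A ∩ B| ≥ |A ∖ B| — true.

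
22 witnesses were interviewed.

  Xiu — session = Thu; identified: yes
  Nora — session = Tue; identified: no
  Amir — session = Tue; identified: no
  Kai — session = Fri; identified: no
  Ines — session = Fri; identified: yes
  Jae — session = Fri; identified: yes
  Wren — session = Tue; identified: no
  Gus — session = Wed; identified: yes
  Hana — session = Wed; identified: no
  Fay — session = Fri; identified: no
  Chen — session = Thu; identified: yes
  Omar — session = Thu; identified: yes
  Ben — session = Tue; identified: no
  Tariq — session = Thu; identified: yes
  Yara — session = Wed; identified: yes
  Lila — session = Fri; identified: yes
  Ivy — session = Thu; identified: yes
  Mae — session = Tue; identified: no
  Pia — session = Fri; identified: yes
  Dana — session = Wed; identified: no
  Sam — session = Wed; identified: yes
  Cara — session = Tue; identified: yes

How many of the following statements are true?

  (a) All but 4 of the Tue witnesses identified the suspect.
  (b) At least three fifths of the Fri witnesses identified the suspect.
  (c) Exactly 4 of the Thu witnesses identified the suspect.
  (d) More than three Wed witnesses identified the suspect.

1

(a) Tue: |A| = 6, |A ∩ B| = 1; needs |A ∖ B| = 4 — false.
(b) Fri: |A| = 6, |A ∩ B| = 4; needs |A ∩ B| / |A| ≥ 3/5 — true.
(c) Thu: |A| = 5, |A ∩ B| = 5; needs |A ∩ B| = 4 — false.
(d) Wed: |A| = 5, |A ∩ B| = 3; needs |A ∩ B| > 3 — false.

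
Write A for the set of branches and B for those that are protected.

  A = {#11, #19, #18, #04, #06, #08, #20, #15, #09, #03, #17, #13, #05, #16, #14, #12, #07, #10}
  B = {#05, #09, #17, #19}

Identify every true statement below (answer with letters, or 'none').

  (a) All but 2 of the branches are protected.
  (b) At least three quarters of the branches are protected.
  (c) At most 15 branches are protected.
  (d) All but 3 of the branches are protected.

|A| = 18, |A ∩ B| = 4, |A ∖ B| = 14.
(a) |A ∖ B| = 2: fails.
(b) |A ∩ B| / |A| ≥ 3/4: fails.
(c) |A ∩ B| ≤ 15: holds.
(d) |A ∖ B| = 3: fails.

(c)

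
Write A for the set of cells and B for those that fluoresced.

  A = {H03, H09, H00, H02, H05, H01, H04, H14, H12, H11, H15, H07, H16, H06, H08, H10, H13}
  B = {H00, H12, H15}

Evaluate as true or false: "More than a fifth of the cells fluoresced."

False

Truth condition: |A ∩ B| / |A| > 1/5.
|A| = 17, |A ∩ B| = 3, |A ∖ B| = 14.
|A ∩ B|/|A| = 3/17, so the statement is false.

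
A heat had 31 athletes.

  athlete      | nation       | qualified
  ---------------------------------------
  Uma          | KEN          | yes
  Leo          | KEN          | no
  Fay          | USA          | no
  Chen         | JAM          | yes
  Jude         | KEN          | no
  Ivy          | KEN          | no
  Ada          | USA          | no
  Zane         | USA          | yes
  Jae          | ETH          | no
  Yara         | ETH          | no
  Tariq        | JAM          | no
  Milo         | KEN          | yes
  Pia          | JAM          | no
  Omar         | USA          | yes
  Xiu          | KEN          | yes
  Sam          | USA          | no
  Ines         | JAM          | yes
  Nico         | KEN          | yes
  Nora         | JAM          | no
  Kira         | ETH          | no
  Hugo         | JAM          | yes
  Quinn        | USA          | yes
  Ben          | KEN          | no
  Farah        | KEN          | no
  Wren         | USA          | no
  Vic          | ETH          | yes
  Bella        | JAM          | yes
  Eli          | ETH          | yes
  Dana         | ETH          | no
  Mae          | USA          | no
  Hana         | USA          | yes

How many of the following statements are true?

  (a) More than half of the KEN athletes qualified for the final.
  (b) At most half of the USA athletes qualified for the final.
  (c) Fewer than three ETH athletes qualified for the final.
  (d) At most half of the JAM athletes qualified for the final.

(a) KEN: |A| = 9, |A ∩ B| = 4; needs |A ∩ B| > |A ∖ B| — false.
(b) USA: |A| = 9, |A ∩ B| = 4; needs |A ∩ B| ≤ |A ∖ B| — true.
(c) ETH: |A| = 6, |A ∩ B| = 2; needs |A ∩ B| < 3 — true.
(d) JAM: |A| = 7, |A ∩ B| = 4; needs |A ∩ B| ≤ |A ∖ B| — false.

2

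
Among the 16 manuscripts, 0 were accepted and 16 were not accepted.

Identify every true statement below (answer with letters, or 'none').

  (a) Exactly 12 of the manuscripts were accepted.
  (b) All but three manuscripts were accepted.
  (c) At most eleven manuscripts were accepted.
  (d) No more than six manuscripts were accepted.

(c), (d)

|A| = 16, |A ∩ B| = 0, |A ∖ B| = 16.
(a) |A ∩ B| = 12: fails.
(b) |A ∖ B| = 3: fails.
(c) |A ∩ B| ≤ 11: holds.
(d) |A ∩ B| ≤ 6: holds.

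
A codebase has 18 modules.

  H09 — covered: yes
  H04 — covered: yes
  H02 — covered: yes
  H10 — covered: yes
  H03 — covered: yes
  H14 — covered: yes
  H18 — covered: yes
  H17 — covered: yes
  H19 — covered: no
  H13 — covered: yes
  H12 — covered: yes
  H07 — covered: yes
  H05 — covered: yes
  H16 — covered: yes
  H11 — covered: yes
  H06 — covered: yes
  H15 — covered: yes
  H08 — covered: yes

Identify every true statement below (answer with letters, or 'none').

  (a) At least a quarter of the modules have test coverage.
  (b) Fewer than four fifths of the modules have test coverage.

(a)

|A| = 18, |A ∩ B| = 17, |A ∖ B| = 1.
(a) |A ∩ B| / |A| ≥ 1/4: holds.
(b) |A ∩ B| / |A| < 4/5: fails.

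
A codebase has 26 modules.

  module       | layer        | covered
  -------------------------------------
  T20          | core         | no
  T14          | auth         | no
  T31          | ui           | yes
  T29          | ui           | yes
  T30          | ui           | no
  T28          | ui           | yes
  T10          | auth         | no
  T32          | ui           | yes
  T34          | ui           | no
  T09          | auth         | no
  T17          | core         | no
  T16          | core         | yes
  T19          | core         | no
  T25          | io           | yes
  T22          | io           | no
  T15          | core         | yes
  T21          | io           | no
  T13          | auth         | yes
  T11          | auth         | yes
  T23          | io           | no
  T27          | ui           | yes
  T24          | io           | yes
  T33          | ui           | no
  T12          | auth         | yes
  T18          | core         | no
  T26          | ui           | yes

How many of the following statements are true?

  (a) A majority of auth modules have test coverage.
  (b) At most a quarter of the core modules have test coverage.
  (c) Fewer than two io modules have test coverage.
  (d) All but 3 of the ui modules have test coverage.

(a) auth: |A| = 6, |A ∩ B| = 3; needs |A ∩ B| > |A ∖ B| — false.
(b) core: |A| = 6, |A ∩ B| = 2; needs |A ∩ B| / |A| ≤ 1/4 — false.
(c) io: |A| = 5, |A ∩ B| = 2; needs |A ∩ B| < 2 — false.
(d) ui: |A| = 9, |A ∩ B| = 6; needs |A ∖ B| = 3 — true.

1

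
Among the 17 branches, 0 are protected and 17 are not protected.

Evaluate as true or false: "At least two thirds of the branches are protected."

'At least two thirds of the branches are protected' holds iff |A ∩ B| / |A| ≥ 2/3.
|A| = 17, |A ∩ B| = 0, |A ∖ B| = 17.
|A ∩ B|/|A| = 0/17, so the statement is false.

False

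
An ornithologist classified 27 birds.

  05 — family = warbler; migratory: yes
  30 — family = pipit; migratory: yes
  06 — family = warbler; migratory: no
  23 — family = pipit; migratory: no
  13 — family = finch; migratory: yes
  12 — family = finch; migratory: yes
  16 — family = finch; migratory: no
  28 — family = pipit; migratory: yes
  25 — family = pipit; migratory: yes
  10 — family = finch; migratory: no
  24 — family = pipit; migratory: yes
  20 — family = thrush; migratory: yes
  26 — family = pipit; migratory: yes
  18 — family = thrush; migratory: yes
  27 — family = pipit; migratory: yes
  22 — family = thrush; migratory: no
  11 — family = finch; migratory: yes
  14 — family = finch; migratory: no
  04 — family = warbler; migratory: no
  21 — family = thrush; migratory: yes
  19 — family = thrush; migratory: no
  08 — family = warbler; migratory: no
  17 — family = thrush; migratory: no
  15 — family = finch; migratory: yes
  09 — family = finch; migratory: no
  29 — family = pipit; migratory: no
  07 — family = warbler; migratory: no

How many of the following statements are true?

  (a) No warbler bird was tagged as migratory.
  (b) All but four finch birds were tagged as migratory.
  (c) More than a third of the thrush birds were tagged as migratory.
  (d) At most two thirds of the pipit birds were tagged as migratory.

2

(a) warbler: |A| = 5, |A ∩ B| = 1; needs A ∩ B = ∅ (|A ∩ B| = 0) — false.
(b) finch: |A| = 8, |A ∩ B| = 4; needs |A ∖ B| = 4 — true.
(c) thrush: |A| = 6, |A ∩ B| = 3; needs |A ∩ B| / |A| > 1/3 — true.
(d) pipit: |A| = 8, |A ∩ B| = 6; needs |A ∩ B| / |A| ≤ 2/3 — false.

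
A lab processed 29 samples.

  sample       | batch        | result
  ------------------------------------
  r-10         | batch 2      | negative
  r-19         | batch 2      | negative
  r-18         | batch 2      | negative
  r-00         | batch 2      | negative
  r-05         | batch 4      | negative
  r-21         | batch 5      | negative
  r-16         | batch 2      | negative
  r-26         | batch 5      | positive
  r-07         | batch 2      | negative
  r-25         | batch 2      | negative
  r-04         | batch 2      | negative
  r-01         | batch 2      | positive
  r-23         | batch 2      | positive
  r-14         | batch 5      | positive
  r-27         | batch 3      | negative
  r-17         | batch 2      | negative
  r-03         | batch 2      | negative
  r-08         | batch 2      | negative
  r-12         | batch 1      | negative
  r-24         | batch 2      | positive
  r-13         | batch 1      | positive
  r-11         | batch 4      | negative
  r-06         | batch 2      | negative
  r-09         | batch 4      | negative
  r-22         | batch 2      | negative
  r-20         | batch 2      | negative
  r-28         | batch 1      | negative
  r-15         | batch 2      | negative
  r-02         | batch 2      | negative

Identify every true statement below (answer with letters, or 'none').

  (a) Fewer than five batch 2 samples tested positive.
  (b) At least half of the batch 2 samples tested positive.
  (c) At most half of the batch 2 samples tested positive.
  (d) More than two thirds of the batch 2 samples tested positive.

|A| = 19, |A ∩ B| = 3, |A ∖ B| = 16.
(a) |A ∩ B| < 5: holds.
(b) |A ∩ B| ≥ |A ∖ B|: fails.
(c) |A ∩ B| ≤ |A ∖ B|: holds.
(d) |A ∩ B| / |A| > 2/3: fails.

(a), (c)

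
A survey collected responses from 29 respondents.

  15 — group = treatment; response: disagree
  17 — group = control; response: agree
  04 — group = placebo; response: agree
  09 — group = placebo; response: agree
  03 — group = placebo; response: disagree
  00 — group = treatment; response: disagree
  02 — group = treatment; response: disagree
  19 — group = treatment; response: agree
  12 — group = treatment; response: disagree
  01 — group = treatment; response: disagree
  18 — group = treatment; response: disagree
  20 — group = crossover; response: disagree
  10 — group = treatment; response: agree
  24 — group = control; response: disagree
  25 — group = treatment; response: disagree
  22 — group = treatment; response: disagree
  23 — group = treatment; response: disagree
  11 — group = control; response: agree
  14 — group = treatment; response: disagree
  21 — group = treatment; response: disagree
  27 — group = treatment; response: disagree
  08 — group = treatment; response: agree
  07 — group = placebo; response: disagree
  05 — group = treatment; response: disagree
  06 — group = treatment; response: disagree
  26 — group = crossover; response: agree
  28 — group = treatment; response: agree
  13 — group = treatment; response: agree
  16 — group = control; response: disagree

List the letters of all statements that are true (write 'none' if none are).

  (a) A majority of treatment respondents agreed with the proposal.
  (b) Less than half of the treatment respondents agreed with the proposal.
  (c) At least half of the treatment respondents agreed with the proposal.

|A| = 19, |A ∩ B| = 5, |A ∖ B| = 14.
(a) |A ∩ B| > |A ∖ B|: fails.
(b) |A ∩ B| < |A ∖ B|: holds.
(c) |A ∩ B| ≥ |A ∖ B|: fails.

(b)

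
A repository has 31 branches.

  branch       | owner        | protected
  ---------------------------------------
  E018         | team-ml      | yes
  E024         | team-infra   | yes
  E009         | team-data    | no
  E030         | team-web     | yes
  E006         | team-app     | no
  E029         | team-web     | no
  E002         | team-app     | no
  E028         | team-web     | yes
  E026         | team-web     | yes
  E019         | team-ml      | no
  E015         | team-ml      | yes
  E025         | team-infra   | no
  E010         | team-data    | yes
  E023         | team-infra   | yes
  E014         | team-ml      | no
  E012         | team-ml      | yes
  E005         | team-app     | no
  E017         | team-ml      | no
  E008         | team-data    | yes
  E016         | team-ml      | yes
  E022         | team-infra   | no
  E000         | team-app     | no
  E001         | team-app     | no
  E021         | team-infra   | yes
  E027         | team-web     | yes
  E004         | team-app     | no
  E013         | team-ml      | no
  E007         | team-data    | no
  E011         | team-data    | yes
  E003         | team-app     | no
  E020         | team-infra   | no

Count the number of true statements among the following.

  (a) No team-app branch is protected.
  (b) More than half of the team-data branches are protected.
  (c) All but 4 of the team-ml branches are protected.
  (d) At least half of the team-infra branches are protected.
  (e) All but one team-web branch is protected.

5

(a) team-app: |A| = 7, |A ∩ B| = 0; needs A ∩ B = ∅ (|A ∩ B| = 0) — true.
(b) team-data: |A| = 5, |A ∩ B| = 3; needs |A ∩ B| > |A ∖ B| — true.
(c) team-ml: |A| = 8, |A ∩ B| = 4; needs |A ∖ B| = 4 — true.
(d) team-infra: |A| = 6, |A ∩ B| = 3; needs |A ∩ B| ≥ |A ∖ B| — true.
(e) team-web: |A| = 5, |A ∩ B| = 4; needs |A ∖ B| = 1 — true.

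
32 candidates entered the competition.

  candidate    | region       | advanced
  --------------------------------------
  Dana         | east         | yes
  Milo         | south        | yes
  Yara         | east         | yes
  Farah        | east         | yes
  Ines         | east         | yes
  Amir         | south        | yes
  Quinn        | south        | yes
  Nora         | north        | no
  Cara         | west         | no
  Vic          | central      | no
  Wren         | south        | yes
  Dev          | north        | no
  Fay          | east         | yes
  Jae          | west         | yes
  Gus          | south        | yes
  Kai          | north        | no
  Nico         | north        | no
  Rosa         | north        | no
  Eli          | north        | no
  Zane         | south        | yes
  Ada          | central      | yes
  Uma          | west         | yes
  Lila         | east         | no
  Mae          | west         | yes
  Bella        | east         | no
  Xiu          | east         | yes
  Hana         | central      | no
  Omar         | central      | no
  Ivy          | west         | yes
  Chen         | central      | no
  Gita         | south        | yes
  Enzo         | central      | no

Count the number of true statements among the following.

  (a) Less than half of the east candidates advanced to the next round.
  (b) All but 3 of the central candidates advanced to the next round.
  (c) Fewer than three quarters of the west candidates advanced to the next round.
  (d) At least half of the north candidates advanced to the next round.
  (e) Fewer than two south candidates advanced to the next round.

0

(a) east: |A| = 8, |A ∩ B| = 6; needs |A ∩ B| < |A ∖ B| — false.
(b) central: |A| = 6, |A ∩ B| = 1; needs |A ∖ B| = 3 — false.
(c) west: |A| = 5, |A ∩ B| = 4; needs |A ∩ B| / |A| < 3/4 — false.
(d) north: |A| = 6, |A ∩ B| = 0; needs |A ∩ B| ≥ |A ∖ B| — false.
(e) south: |A| = 7, |A ∩ B| = 7; needs |A ∩ B| < 2 — false.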